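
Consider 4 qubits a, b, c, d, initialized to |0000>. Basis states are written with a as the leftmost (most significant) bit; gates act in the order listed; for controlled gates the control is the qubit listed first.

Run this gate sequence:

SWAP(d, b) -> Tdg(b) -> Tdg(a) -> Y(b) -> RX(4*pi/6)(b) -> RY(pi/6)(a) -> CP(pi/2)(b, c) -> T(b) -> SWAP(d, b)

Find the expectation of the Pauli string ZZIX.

The expectation value of ZZIX is -3*sqrt(2)/8.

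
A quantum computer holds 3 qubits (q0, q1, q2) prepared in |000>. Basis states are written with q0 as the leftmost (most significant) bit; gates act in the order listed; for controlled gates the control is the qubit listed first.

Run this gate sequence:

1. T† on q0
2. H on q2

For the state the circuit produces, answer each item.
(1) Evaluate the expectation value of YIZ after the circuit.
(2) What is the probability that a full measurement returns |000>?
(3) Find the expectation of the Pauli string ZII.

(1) In the final state, YIZ has expectation 0.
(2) The probability of measuring |000> is 1/2.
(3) The observable ZII averages to 1.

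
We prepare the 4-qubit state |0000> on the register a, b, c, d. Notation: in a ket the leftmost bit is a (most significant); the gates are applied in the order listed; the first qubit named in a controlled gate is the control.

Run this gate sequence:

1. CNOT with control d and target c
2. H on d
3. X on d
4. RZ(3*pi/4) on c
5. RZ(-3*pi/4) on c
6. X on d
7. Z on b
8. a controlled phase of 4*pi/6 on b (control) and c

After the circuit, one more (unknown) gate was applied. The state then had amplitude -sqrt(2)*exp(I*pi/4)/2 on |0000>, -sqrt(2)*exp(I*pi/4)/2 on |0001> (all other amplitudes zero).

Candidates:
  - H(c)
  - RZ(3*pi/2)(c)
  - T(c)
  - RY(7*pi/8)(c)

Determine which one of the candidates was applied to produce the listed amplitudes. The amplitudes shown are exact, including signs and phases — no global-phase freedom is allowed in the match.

The unique candidate consistent with the amplitudes is RZ(3*pi/2)(c). Key observation: the block from step 3 through step 6 cancels to the identity and can be dropped.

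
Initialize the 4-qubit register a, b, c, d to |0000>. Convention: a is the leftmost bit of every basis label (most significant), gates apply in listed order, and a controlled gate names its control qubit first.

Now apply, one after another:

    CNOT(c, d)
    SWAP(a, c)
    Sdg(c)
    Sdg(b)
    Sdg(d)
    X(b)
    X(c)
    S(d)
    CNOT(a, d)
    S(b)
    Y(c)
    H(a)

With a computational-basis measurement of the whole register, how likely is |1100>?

Outcome |1100> occurs with probability 1/2.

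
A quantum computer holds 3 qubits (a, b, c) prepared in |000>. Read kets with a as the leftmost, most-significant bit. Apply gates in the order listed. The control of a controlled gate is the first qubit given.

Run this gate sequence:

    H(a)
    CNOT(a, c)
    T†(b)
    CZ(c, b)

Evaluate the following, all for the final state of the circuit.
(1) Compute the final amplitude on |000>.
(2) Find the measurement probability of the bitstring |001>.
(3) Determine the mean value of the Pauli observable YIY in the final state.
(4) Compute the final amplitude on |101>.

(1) |000> carries amplitude sqrt(2)/2 in the final state.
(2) Outcome |001> occurs with probability 0.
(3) The observable YIY averages to -1.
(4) |101> carries amplitude sqrt(2)/2 in the final state.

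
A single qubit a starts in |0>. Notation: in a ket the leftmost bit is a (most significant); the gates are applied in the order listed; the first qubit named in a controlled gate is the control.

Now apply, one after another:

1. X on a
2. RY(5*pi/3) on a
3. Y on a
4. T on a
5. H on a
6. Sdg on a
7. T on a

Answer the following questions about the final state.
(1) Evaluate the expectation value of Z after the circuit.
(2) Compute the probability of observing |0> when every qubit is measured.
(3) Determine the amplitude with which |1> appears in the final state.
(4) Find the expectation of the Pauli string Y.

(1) In the final state, Z has expectation -sqrt(6)/4.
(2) Outcome |0> occurs with probability 1/2 - sqrt(6)/8.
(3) The amplitude on |1> is sqrt(2)*I/4 + sqrt(6)*exp(I*pi/4)/4.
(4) In the final state, Y has expectation -sqrt(2)/4 + sqrt(3)/4.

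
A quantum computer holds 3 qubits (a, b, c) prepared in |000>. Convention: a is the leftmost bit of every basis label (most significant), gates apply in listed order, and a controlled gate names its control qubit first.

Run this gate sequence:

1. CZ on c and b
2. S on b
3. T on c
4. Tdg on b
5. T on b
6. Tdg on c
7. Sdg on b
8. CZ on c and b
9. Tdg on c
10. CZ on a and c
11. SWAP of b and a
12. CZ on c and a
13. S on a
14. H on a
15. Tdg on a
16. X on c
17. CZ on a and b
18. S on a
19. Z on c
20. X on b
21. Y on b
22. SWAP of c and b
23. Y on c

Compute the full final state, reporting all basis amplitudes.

After the circuit, the state carries amplitude -sqrt(2)/2 on |011>, -sqrt(2)*exp(I*pi/4)/2 on |111>, and 0 on every other basis state. Key observation: gates 1-8 undo each other exactly, leaving only the rest of the circuit to track.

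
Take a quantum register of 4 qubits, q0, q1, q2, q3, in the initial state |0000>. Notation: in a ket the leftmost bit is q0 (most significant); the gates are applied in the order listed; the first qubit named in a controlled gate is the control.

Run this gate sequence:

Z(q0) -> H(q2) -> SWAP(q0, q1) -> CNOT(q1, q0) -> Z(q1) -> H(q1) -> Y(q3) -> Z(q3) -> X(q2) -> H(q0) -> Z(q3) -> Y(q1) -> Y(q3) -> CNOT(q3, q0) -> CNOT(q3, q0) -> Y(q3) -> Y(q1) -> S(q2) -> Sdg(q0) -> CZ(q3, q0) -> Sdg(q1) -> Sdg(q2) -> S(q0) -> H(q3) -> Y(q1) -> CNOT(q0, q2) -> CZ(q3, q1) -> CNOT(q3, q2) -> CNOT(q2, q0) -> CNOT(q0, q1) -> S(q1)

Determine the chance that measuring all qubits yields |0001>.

The probability of measuring |0001> is 1/16. Key observation: the block from step 12 through step 17 cancels to the identity and can be dropped.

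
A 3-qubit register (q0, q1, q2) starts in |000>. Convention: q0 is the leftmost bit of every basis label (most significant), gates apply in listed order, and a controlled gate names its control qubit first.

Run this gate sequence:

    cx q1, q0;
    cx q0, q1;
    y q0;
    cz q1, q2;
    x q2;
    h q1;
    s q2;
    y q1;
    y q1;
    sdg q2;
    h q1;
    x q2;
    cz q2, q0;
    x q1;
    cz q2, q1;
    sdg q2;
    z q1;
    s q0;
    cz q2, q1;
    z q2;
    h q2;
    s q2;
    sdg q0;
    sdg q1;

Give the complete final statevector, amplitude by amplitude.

The final amplitudes are -sqrt(2)/2 on |110>, -sqrt(2)*I/2 on |111>, and 0 on every other basis state. Key observation: the block from step 5 through step 12 cancels to the identity and can be dropped.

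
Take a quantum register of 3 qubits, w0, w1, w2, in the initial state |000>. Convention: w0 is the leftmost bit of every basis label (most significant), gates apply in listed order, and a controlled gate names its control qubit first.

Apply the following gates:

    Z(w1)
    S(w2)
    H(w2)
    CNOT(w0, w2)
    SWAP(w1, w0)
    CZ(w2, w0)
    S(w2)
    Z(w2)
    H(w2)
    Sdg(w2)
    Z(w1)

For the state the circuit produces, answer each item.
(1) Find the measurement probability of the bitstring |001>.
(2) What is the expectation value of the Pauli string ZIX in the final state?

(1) A full measurement returns |001> with probability 1/2.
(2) The observable ZIX averages to 1.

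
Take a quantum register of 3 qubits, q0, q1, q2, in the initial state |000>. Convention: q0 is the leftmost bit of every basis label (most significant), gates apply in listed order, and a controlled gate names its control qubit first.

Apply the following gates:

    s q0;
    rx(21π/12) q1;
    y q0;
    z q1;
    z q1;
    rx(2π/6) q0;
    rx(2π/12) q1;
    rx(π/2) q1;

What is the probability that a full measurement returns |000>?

The probability of measuring |000> is -sqrt(2)/32 + sqrt(6)/32 + 1/8.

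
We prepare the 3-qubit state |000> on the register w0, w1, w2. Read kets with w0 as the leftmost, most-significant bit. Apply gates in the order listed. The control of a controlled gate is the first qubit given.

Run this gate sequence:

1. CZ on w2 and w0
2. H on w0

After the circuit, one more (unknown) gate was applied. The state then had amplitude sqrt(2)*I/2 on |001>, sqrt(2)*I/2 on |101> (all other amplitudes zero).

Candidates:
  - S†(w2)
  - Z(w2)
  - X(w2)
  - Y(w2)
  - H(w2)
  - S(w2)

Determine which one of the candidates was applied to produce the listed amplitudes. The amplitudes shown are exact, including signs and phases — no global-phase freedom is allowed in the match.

It was Y(w2) that produced the state shown.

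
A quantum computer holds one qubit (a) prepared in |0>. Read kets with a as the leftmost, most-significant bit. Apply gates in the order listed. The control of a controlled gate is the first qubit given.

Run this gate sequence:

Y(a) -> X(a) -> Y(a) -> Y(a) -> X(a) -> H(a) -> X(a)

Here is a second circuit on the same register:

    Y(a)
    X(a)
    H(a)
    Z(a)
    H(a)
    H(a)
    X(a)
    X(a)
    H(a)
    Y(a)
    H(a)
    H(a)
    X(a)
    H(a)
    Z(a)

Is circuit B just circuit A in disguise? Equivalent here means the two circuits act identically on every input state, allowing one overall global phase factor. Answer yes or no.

No: there is an input state on which the two circuits produce genuinely different outputs (not merely differing by a phase).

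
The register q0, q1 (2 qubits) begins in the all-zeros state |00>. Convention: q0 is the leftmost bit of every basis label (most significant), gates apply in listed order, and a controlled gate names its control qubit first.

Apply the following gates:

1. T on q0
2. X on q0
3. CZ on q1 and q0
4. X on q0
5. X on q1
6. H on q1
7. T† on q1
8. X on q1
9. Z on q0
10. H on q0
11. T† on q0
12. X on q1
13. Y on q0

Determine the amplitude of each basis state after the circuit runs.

After the circuit, the state carries amplitude -exp(I*pi/4)/2 on |00>, 1/2 on |01>, I/2 on |10>, -exp(I*pi/4)/2 on |11>.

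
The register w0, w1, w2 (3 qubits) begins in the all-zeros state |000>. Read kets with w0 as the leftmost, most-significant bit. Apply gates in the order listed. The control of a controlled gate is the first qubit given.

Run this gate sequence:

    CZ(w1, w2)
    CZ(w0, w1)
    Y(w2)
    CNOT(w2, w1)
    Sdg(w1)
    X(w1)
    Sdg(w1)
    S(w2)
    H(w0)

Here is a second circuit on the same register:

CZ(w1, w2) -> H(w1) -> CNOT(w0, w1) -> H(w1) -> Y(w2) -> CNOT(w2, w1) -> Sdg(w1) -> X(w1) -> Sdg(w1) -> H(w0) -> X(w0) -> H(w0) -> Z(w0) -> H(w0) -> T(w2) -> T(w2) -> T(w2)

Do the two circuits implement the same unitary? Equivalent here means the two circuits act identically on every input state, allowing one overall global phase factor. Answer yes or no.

No: there is an input state on which the two circuits produce genuinely different outputs (not merely differing by a phase).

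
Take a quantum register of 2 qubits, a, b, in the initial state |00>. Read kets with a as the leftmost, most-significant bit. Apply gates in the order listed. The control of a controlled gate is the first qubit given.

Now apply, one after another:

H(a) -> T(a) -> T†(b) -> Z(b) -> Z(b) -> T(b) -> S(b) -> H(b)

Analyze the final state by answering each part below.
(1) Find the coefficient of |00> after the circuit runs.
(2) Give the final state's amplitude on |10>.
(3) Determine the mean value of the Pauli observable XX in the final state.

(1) The final state's coefficient on |00> equals 1/2. Key observation: steps 3-6 multiply out to the identity, so the circuit reduces to the remaining gates.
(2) The final state's coefficient on |10> equals exp(I*pi/4)/2.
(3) The expectation value of XX is sqrt(2)/2.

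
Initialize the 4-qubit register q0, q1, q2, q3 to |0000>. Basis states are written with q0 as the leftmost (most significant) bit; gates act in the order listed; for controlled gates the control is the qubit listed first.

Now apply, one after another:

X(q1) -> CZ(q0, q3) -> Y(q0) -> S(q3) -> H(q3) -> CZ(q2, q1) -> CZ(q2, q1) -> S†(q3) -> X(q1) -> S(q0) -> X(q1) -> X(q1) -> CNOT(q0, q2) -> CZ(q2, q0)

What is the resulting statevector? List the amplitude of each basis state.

The final amplitudes are sqrt(2)/2 on |1010>, -sqrt(2)*I/2 on |1011>, and 0 on every other basis state. Key observation: gates 6-7 undo each other exactly, leaving only the rest of the circuit to track.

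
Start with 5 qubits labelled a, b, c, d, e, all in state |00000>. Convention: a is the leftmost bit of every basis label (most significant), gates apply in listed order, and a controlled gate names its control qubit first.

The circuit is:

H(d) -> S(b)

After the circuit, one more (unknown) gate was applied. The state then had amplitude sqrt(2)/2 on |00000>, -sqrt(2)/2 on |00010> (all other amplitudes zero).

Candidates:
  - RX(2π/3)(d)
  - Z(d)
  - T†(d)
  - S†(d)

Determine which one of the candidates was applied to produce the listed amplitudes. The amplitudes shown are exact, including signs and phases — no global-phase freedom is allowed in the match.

The applied gate was Z(d).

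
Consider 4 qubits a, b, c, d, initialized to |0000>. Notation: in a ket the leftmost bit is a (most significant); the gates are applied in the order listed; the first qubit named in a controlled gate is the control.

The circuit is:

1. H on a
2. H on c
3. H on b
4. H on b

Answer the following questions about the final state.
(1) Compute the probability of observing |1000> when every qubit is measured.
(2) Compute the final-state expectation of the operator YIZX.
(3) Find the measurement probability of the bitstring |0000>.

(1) A full measurement returns |1000> with probability 1/4. Key observation: gates 3-4 undo each other exactly, leaving only the rest of the circuit to track.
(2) The expectation value of YIZX is 0.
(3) The probability of measuring |0000> is 1/4.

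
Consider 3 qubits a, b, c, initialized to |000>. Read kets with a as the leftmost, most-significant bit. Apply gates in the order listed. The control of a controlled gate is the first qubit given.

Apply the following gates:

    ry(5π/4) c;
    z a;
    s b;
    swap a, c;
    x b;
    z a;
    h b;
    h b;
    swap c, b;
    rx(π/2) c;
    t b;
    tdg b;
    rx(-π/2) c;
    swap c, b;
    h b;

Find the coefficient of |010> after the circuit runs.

|010> carries amplitude sqrt(4 - 2*sqrt(2))/4 in the final state. Key observation: steps 8-15 multiply out to the identity, so the circuit reduces to the remaining gates.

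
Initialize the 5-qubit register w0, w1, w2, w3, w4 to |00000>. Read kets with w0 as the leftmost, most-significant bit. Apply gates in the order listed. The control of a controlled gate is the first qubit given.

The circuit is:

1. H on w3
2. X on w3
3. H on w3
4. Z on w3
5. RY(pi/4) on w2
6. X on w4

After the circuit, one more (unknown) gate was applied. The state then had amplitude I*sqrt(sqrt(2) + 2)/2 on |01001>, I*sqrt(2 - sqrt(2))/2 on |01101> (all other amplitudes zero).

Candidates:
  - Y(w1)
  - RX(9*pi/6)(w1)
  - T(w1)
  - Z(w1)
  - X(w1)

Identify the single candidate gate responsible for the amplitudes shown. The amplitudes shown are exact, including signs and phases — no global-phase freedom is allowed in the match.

It was Y(w1) that produced the state shown. Key observation: steps 1-4 multiply out to the identity, so the circuit reduces to the remaining gates.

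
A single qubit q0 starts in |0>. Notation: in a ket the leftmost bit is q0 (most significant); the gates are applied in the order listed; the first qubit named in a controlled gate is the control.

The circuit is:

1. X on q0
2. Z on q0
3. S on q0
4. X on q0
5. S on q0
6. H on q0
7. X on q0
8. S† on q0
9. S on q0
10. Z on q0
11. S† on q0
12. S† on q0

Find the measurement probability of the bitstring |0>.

Outcome |0> occurs with probability 1/2.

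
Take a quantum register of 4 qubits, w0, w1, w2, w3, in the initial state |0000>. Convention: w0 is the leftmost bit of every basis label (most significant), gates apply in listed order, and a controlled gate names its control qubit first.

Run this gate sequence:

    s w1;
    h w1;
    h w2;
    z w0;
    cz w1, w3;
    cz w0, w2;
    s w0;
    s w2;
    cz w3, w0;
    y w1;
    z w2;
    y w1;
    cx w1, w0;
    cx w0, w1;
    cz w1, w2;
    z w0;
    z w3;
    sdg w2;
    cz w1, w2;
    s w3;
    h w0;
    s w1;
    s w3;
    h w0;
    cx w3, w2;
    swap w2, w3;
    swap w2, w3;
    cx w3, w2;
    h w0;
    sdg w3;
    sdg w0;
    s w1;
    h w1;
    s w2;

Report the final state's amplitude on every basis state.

The resulting statevector has amplitude -I/2 on |1000>, -1/2 on |1010>, -I/2 on |1100>, -1/2 on |1110>, and 0 on every other basis state. Key observation: steps 23-30 multiply out to the identity, so the circuit reduces to the remaining gates.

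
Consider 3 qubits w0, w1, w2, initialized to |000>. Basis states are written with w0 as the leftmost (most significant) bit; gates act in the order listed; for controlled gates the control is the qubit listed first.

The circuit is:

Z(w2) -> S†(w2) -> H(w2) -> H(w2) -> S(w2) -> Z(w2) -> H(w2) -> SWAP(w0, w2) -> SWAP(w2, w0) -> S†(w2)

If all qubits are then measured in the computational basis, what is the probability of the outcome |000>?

A full measurement returns |000> with probability 1/2. Key observation: the block from step 1 through step 6 cancels to the identity and can be dropped.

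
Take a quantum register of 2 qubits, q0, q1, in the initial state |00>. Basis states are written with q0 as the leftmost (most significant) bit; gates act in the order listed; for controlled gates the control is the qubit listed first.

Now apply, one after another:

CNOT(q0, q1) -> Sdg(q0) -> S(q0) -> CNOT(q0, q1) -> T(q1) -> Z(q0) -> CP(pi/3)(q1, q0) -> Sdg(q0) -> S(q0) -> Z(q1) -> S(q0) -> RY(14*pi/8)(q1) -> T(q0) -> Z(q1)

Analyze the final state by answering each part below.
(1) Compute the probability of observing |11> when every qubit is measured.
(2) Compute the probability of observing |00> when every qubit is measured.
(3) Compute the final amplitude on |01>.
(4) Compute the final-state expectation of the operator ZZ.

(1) Outcome |11> occurs with probability 0. Key observation: gates 1-4 undo each other exactly, leaving only the rest of the circuit to track.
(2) A full measurement returns |00> with probability sqrt(2)/4 + 1/2.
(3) The final state's coefficient on |01> equals -sqrt(2 - sqrt(2))/2.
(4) The expectation value of ZZ is sqrt(2)/2.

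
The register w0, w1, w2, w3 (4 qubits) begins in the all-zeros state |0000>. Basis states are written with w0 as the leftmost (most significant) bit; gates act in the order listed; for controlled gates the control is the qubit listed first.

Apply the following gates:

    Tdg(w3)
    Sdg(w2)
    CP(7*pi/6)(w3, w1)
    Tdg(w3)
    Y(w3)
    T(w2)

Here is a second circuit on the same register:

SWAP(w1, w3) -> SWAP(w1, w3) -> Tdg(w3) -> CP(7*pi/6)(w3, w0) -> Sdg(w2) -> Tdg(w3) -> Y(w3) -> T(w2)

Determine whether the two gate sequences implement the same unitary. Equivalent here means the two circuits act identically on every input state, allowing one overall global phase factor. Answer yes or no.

No — the two circuits implement different unitaries, even allowing a global phase.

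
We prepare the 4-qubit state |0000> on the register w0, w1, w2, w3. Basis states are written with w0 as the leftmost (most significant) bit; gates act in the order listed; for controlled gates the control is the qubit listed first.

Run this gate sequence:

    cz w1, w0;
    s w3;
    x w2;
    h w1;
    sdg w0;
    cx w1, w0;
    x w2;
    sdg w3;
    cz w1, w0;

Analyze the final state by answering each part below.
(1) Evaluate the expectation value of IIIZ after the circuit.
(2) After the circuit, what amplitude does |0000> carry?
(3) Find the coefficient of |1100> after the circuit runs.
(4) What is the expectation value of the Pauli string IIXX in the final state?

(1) The expectation value of IIIZ is 1.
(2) |0000> carries amplitude sqrt(2)/2 in the final state.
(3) |1100> carries amplitude -sqrt(2)/2 in the final state.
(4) The expectation value of IIXX is 0.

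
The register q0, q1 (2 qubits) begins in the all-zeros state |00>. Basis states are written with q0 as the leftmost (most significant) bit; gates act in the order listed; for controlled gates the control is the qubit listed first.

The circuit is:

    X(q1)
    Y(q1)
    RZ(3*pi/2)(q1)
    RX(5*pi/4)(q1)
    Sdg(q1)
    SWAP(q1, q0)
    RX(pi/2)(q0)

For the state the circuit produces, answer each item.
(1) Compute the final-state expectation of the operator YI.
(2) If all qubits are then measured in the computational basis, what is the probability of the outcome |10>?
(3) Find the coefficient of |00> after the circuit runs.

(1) The observable YI averages to sqrt(2)/2.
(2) Outcome |10> occurs with probability 1/2.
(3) The final state's coefficient on |00> equals sqrt(2)*(-sqrt(sqrt(2) + 2) - I*sqrt(2 - sqrt(2)))*exp(I*pi/4)/4.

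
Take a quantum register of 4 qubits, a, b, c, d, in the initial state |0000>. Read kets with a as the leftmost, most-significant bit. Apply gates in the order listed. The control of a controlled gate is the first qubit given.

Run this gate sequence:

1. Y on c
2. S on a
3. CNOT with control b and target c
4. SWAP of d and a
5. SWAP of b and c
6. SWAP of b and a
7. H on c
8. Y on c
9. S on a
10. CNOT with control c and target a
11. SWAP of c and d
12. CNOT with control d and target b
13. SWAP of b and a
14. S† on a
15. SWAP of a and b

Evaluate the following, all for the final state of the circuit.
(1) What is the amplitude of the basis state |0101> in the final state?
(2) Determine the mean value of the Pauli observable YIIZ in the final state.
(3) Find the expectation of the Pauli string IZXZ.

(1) The final state's coefficient on |0101> equals -sqrt(2)/2.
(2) The observable YIIZ averages to 0.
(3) The observable IZXZ averages to 0.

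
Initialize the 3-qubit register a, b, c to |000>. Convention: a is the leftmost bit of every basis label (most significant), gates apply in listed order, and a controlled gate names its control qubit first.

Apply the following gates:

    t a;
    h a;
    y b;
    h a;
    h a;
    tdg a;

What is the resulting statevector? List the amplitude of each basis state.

The resulting statevector has amplitude sqrt(2)*I/2 on |010>, sqrt(2)*exp(I*pi/4)/2 on |110>, and 0 on every other basis state.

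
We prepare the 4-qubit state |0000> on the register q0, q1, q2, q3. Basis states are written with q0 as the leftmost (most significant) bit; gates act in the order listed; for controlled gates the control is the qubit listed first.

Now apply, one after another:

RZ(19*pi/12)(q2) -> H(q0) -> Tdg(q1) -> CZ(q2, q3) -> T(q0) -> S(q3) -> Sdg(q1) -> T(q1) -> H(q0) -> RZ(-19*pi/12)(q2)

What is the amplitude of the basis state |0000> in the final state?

The final state's coefficient on |0000> equals 1/2 + exp(I*pi/4)/2.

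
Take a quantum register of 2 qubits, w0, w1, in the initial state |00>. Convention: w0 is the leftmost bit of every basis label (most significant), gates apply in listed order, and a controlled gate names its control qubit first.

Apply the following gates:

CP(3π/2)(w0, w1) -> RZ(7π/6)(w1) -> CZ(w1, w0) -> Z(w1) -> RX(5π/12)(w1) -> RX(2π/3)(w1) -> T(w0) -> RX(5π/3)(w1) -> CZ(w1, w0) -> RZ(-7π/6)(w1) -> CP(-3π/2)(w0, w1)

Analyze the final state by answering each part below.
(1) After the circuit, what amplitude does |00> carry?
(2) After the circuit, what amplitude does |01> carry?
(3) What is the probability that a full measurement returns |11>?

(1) The final state's coefficient on |00> equals -sqrt(2 - sqrt(2))/2.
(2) The amplitude on |01> is -sqrt(sqrt(2) + 2)*exp(I*pi/3)/2.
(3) A full measurement returns |11> with probability 0.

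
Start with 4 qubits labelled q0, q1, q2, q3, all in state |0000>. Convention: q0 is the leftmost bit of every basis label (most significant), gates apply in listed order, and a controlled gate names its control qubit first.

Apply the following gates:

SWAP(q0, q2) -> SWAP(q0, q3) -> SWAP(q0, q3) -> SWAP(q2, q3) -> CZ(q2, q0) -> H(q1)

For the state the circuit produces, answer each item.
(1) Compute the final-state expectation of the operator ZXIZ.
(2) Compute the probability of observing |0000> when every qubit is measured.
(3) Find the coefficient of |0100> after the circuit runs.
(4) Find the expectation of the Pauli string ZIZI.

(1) The expectation value of ZXIZ is 1. Key observation: gates 2-3 undo each other exactly, leaving only the rest of the circuit to track.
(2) The probability of measuring |0000> is 1/2.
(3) |0100> carries amplitude sqrt(2)/2 in the final state.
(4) The expectation value of ZIZI is 1.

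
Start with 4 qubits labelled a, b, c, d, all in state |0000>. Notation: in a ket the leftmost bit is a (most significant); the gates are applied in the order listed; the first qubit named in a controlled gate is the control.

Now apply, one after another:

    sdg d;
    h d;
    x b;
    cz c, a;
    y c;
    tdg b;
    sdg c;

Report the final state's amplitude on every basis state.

The final amplitudes are -sqrt(2)*exp(3*I*pi/4)/2 on |0110>, -sqrt(2)*exp(3*I*pi/4)/2 on |0111>, and 0 on every other basis state.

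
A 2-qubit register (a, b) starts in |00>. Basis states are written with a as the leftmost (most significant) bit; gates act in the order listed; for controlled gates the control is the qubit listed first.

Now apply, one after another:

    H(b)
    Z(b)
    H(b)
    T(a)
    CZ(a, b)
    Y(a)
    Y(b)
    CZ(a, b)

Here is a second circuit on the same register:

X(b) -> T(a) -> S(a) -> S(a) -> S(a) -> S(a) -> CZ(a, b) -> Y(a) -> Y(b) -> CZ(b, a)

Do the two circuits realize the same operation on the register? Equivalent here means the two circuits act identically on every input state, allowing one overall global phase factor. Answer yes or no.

Yes, they are equivalent — the unitaries differ by at most a global phase.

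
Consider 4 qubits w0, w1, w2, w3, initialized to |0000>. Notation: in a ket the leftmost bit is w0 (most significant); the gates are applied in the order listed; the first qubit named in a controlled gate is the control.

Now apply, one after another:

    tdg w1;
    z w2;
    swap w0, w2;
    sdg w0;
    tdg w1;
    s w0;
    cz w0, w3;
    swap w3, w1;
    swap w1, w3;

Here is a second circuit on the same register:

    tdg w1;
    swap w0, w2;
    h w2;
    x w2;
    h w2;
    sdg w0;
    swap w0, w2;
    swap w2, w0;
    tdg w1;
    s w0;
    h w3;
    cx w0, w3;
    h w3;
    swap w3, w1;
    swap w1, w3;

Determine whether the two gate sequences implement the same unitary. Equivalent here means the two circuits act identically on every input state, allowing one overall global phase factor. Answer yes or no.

No: there is an input state on which the two circuits produce genuinely different outputs (not merely differing by a phase).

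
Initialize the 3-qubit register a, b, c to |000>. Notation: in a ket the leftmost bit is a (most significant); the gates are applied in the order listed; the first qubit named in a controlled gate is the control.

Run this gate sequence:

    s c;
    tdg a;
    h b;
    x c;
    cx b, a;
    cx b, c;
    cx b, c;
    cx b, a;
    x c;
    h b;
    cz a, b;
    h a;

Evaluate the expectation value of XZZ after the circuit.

The observable XZZ averages to 1.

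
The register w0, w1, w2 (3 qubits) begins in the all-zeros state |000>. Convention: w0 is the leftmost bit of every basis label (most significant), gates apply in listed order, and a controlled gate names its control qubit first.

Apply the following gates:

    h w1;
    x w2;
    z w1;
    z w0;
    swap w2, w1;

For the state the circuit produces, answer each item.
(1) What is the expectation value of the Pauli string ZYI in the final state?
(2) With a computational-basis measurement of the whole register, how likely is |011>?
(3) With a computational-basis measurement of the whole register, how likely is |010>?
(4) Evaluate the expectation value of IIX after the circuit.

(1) The observable ZYI averages to 0.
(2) A full measurement returns |011> with probability 1/2.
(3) The probability of measuring |010> is 1/2.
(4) In the final state, IIX has expectation -1.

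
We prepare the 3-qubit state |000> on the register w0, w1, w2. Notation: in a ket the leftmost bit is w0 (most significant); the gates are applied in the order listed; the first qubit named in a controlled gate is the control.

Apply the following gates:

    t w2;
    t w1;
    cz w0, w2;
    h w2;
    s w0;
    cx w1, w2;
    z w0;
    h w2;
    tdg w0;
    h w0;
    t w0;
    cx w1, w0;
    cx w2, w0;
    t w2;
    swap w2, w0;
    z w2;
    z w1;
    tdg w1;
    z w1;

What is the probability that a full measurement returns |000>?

Outcome |000> occurs with probability 1/2.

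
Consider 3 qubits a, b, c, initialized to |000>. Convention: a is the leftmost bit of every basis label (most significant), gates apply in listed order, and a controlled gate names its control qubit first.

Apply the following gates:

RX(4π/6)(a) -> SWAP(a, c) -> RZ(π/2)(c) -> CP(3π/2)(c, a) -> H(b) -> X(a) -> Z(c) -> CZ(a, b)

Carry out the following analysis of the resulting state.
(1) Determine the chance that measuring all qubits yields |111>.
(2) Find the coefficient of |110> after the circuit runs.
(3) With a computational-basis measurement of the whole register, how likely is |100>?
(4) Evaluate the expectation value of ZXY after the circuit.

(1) A full measurement returns |111> with probability 3/8.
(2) The amplitude on |110> is sqrt(2)*exp(3*I*pi/4)/4.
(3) A full measurement returns |100> with probability 1/8.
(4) The expectation value of ZXY is 0.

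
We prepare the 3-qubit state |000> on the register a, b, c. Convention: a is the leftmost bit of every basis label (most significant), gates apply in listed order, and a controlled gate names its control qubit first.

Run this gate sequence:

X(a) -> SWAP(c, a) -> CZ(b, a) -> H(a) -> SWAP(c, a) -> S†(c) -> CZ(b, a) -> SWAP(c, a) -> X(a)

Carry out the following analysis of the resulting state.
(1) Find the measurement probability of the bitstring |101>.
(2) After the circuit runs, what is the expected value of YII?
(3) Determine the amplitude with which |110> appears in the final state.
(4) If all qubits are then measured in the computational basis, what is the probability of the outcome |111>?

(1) A full measurement returns |101> with probability 1/2.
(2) In the final state, YII has expectation 1.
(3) |110> carries amplitude 0 in the final state.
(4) A full measurement returns |111> with probability 0.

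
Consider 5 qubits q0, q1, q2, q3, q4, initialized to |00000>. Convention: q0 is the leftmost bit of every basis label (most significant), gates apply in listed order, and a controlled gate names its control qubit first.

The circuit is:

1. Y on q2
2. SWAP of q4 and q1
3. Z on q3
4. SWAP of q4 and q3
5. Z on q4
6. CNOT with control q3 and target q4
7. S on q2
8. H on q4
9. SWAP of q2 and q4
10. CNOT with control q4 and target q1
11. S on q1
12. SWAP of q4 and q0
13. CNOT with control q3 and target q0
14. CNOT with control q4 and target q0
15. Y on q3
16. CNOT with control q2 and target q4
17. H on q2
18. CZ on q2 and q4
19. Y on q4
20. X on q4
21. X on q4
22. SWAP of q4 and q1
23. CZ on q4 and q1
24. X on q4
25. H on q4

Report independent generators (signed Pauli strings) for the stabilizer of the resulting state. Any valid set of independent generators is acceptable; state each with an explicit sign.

The final state is stabilized by the group generated by +IXIII, +IIXII, +IIIIX, -ZIIII, -IIIZI; other independent generating sets are equally valid. Key observation: the block from step 20 through step 21 cancels to the identity and can be dropped.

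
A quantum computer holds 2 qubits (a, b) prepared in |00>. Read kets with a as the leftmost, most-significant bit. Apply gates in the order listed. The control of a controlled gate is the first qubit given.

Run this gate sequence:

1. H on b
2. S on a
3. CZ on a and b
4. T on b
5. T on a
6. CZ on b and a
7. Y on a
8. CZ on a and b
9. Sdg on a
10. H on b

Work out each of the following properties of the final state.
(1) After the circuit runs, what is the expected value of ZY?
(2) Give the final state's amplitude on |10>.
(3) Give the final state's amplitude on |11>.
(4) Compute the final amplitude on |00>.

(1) In the final state, ZY has expectation -sqrt(2)/2.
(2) |10> carries amplitude 1/2 - exp(I*pi/4)/2 in the final state.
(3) |11> carries amplitude 1/2 + exp(I*pi/4)/2 in the final state.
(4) |00> carries amplitude 0 in the final state.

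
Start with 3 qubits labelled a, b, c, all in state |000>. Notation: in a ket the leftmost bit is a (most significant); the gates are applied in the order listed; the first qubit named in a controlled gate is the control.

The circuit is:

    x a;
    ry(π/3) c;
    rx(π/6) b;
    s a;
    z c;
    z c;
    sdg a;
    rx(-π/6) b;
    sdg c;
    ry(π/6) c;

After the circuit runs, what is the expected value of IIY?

The observable IIY averages to -sqrt(3)/2.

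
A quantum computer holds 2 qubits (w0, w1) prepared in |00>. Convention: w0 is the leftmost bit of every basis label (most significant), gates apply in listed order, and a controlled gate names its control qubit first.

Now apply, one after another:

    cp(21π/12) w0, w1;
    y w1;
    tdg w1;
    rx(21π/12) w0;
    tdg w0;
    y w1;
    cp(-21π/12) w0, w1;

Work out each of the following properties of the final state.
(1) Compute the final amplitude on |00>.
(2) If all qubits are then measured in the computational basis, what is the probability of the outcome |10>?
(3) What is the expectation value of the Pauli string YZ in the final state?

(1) The final state's coefficient on |00> equals sqrt(sqrt(2) + 2)*exp(3*I*pi/4)/2.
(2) The probability of measuring |10> is 1/2 - sqrt(2)/4.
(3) The observable YZ averages to 1/2.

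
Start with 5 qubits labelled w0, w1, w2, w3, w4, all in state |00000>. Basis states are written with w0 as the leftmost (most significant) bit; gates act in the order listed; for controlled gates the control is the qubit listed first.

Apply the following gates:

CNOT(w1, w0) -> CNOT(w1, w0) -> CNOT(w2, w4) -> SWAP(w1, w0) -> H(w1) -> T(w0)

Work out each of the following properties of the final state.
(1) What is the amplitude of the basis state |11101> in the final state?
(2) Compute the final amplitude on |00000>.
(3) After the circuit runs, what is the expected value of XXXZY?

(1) The final state's coefficient on |11101> equals 0. Key observation: the block from step 1 through step 2 cancels to the identity and can be dropped.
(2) |00000> carries amplitude sqrt(2)/2 in the final state.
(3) The observable XXXZY averages to 0.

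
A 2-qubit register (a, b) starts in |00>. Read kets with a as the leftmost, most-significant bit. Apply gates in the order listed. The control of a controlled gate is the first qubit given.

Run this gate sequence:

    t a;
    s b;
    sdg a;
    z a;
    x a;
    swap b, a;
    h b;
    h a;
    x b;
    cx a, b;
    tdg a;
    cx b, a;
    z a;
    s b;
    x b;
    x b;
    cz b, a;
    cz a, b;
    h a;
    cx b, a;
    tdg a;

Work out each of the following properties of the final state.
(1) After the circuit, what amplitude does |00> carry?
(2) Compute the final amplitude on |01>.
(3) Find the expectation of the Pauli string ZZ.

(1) The final state's coefficient on |00> equals sqrt(2)*(-1 + exp(3*I*pi/4))/4. Key observation: gates 15-16 undo each other exactly, leaving only the rest of the circuit to track.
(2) |01> carries amplitude sqrt(2)*(-exp(I*pi/4) + I)/4 in the final state.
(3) The observable ZZ averages to sqrt(2)/2.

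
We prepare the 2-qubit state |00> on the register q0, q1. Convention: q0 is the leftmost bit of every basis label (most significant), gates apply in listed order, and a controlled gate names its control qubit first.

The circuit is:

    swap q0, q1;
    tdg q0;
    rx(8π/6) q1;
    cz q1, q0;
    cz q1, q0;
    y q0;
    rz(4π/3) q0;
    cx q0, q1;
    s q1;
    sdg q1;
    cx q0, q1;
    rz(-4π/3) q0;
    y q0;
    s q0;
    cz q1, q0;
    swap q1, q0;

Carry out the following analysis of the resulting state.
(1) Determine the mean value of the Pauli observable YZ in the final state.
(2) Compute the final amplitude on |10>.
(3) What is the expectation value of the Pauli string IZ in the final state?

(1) The expectation value of YZ is sqrt(3)/2. Key observation: steps 6-13 multiply out to the identity, so the circuit reduces to the remaining gates.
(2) The final state's coefficient on |10> equals -sqrt(3)*I/2.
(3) In the final state, IZ has expectation 1.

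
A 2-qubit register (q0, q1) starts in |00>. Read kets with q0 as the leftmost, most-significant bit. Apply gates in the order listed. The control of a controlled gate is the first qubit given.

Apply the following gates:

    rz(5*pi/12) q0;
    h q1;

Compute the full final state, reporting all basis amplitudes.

The resulting statevector has amplitude -sqrt(2)*exp(19*I*pi/24)/2 on |00>, -sqrt(2)*exp(19*I*pi/24)/2 on |01>, 0 on |10>, 0 on |11>.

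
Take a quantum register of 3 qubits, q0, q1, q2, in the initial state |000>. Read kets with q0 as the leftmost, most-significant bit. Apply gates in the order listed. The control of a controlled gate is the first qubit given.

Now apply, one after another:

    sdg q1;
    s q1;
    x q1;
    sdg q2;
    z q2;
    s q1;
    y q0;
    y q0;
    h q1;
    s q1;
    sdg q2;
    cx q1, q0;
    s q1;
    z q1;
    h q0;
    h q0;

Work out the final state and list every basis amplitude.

After the circuit, the state carries amplitude sqrt(2)*I/2 on |000>, -sqrt(2)*I/2 on |110>, and 0 on every other basis state.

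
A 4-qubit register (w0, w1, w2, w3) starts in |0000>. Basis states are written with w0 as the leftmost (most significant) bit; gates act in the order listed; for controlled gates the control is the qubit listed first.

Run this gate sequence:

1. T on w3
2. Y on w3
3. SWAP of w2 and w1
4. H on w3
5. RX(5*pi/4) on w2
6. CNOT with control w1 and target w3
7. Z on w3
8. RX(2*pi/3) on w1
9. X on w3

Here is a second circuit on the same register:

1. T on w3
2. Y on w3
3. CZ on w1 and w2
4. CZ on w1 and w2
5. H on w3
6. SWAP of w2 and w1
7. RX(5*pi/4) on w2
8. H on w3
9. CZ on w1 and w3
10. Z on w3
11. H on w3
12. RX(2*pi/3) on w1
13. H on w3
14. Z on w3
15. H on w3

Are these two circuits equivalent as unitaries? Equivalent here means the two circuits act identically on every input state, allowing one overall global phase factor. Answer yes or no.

No — the two circuits implement different unitaries, even allowing a global phase.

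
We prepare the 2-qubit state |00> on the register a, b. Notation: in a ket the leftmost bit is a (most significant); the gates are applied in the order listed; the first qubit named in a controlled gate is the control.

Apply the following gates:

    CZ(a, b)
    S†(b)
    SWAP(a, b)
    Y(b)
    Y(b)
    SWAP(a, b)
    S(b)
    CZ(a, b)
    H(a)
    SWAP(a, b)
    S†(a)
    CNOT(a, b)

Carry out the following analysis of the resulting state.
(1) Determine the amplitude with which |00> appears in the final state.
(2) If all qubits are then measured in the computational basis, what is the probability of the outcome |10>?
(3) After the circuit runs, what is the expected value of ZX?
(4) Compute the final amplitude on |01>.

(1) |00> carries amplitude sqrt(2)/2 in the final state. Key observation: the block from step 1 through step 8 cancels to the identity and can be dropped.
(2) Outcome |10> occurs with probability 0.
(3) In the final state, ZX has expectation 1.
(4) The final state's coefficient on |01> equals sqrt(2)/2.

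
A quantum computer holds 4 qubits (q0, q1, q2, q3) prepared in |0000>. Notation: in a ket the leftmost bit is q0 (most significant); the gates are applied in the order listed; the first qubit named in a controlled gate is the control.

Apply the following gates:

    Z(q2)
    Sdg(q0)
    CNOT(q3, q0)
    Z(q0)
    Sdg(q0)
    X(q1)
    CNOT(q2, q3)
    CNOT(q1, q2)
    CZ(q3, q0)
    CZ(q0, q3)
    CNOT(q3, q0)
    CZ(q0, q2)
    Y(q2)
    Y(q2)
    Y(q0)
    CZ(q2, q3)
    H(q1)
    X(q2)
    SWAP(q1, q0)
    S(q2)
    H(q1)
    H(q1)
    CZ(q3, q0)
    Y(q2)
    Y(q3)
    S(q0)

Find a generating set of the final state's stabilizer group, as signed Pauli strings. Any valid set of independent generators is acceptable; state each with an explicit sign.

The final state is stabilized by the group generated by -YIII, -IZII, -IIZI, -IIIZ; other independent generating sets are equally valid.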